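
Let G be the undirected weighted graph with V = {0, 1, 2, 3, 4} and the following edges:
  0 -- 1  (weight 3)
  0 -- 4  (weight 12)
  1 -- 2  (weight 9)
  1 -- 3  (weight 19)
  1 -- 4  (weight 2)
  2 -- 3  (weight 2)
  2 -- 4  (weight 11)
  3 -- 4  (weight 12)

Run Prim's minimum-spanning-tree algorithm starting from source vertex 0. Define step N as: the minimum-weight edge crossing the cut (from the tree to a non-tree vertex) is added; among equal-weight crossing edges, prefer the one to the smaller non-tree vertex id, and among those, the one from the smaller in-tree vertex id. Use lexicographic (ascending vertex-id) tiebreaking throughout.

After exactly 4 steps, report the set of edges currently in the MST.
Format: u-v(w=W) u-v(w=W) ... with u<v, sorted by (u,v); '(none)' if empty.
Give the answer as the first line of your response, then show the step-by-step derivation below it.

0-1(w=3) 1-2(w=9) 1-4(w=2) 2-3(w=2)

step 1: add edge 0-1 (w=3); MST = {0-1(w=3)}
step 2: add edge 1-4 (w=2); MST = {0-1(w=3) 1-4(w=2)}
step 3: add edge 1-2 (w=9); MST = {0-1(w=3) 1-2(w=9) 1-4(w=2)}
step 4: add edge 2-3 (w=2); MST = {0-1(w=3) 1-2(w=9) 1-4(w=2) 2-3(w=2)}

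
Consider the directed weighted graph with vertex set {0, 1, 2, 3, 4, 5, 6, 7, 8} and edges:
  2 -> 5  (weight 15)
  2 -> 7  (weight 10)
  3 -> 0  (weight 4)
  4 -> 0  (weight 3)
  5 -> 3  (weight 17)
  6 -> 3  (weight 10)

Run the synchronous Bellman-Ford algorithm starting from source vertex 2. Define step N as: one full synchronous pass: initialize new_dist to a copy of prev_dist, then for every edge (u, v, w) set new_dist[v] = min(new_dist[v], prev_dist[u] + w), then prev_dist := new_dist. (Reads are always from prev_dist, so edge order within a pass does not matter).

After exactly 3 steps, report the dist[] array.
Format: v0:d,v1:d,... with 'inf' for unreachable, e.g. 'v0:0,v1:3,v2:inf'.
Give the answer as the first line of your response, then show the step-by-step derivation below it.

v0:36,v1:inf,v2:0,v3:32,v4:inf,v5:15,v6:inf,v7:10,v8:inf

step 1: dist = v0:inf,v1:inf,v2:0,v3:inf,v4:inf,v5:15,v6:inf,v7:10,v8:inf
step 2: dist = v0:inf,v1:inf,v2:0,v3:32,v4:inf,v5:15,v6:inf,v7:10,v8:inf
step 3: dist = v0:36,v1:inf,v2:0,v3:32,v4:inf,v5:15,v6:inf,v7:10,v8:inf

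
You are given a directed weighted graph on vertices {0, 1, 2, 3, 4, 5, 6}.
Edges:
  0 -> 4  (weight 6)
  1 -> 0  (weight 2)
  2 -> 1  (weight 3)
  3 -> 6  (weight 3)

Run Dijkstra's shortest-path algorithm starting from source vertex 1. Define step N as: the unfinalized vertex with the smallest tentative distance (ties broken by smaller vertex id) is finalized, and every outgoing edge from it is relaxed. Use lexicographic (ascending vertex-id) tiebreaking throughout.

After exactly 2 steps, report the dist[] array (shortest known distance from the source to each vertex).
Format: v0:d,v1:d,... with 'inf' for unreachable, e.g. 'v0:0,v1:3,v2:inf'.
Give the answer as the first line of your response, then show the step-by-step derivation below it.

v0:2,v1:0,v2:inf,v3:inf,v4:8,v5:inf,v6:inf

step 1: dist = v0:2,v1:0,v2:inf,v3:inf,v4:inf,v5:inf,v6:inf
step 2: dist = v0:2,v1:0,v2:inf,v3:inf,v4:8,v5:inf,v6:inf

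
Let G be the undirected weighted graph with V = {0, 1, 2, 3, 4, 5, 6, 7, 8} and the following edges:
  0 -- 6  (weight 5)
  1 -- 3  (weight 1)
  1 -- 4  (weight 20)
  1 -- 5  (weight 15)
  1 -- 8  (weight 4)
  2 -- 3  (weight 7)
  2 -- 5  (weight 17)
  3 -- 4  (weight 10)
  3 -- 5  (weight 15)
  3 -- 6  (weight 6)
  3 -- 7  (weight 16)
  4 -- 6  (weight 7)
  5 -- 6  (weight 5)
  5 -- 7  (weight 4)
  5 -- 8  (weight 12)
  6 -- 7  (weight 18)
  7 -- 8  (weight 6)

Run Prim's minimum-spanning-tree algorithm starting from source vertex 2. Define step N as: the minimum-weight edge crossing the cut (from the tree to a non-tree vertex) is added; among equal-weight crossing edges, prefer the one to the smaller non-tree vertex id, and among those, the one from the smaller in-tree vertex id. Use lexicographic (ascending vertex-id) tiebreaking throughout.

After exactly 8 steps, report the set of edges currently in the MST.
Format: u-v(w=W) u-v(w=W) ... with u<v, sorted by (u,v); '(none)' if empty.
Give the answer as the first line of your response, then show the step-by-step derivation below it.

0-6(w=5) 1-3(w=1) 1-8(w=4) 2-3(w=7) 3-6(w=6) 4-6(w=7) 5-6(w=5) 5-7(w=4)

step 1: add edge 2-3 (w=7); MST = {2-3(w=7)}
step 2: add edge 1-3 (w=1); MST = {1-3(w=1) 2-3(w=7)}
step 3: add edge 1-8 (w=4); MST = {1-3(w=1) 1-8(w=4) 2-3(w=7)}
step 4: add edge 3-6 (w=6); MST = {1-3(w=1) 1-8(w=4) 2-3(w=7) 3-6(w=6)}
step 5: add edge 0-6 (w=5); MST = {0-6(w=5) 1-3(w=1) 1-8(w=4) 2-3(w=7) 3-6(w=6)}
step 6: add edge 5-6 (w=5); MST = {0-6(w=5) 1-3(w=1) 1-8(w=4) 2-3(w=7) 3-6(w=6) 5-6(w=5)}
step 7: add edge 5-7 (w=4); MST = {0-6(w=5) 1-3(w=1) 1-8(w=4) 2-3(w=7) 3-6(w=6) 5-6(w=5) 5-7(w=4)}
step 8: add edge 4-6 (w=7); MST = {0-6(w=5) 1-3(w=1) 1-8(w=4) 2-3(w=7) 3-6(w=6) 4-6(w=7) 5-6(w=5) 5-7(w=4)}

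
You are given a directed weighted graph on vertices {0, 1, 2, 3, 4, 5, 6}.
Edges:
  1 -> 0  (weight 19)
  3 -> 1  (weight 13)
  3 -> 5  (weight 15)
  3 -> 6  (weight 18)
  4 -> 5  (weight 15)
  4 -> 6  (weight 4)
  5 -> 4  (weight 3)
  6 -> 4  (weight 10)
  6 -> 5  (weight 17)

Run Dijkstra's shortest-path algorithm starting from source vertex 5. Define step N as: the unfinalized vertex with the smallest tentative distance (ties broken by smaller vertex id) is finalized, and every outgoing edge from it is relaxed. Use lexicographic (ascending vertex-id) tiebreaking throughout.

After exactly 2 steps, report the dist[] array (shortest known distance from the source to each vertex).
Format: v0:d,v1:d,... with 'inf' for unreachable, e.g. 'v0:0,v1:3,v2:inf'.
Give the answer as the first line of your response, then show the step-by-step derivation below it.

v0:inf,v1:inf,v2:inf,v3:inf,v4:3,v5:0,v6:7

step 1: dist = v0:inf,v1:inf,v2:inf,v3:inf,v4:3,v5:0,v6:inf
step 2: dist = v0:inf,v1:inf,v2:inf,v3:inf,v4:3,v5:0,v6:7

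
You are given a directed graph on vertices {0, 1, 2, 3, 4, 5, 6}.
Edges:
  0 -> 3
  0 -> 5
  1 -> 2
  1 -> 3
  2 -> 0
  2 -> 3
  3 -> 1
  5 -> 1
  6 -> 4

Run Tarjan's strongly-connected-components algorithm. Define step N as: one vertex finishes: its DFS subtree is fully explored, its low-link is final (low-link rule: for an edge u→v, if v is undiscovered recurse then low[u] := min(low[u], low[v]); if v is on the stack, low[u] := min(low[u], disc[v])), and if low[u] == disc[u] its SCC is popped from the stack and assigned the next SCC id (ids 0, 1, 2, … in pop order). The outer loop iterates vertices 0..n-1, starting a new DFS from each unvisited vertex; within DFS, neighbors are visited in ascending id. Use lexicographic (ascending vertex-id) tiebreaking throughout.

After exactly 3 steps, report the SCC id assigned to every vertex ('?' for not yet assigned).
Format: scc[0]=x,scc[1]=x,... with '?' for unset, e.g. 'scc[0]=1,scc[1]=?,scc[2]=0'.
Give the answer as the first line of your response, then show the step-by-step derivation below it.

scc[0]=?,scc[1]=?,scc[2]=?,scc[3]=?,scc[4]=?,scc[5]=?,scc[6]=?

step 1: low=(low[0]=0,low[1]=2,low[2]=0,low[3]=1,low[4]=?,low[5]=?,low[6]=?); scc=(scc[0]=?,scc[1]=?,scc[2]=?,scc[3]=?,scc[4]=?,scc[5]=?,scc[6]=?)
step 2: low=(low[0]=0,low[1]=0,low[2]=0,low[3]=1,low[4]=?,low[5]=?,low[6]=?); scc=(scc[0]=?,scc[1]=?,scc[2]=?,scc[3]=?,scc[4]=?,scc[5]=?,scc[6]=?)
step 3: low=(low[0]=0,low[1]=0,low[2]=0,low[3]=0,low[4]=?,low[5]=?,low[6]=?); scc=(scc[0]=?,scc[1]=?,scc[2]=?,scc[3]=?,scc[4]=?,scc[5]=?,scc[6]=?)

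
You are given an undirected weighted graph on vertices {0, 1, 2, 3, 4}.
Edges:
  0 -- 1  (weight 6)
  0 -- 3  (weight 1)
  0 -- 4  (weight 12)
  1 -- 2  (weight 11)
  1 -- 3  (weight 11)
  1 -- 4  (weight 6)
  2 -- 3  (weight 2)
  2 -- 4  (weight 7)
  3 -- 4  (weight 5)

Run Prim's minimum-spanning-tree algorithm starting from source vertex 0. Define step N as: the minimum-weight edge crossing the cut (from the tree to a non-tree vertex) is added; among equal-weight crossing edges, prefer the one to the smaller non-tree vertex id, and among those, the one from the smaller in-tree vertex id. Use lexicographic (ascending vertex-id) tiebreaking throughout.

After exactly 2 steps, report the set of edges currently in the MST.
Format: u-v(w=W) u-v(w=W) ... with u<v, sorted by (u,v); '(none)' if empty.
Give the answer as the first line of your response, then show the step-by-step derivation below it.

0-3(w=1) 2-3(w=2)

step 1: add edge 0-3 (w=1); MST = {0-3(w=1)}
step 2: add edge 2-3 (w=2); MST = {0-3(w=1) 2-3(w=2)}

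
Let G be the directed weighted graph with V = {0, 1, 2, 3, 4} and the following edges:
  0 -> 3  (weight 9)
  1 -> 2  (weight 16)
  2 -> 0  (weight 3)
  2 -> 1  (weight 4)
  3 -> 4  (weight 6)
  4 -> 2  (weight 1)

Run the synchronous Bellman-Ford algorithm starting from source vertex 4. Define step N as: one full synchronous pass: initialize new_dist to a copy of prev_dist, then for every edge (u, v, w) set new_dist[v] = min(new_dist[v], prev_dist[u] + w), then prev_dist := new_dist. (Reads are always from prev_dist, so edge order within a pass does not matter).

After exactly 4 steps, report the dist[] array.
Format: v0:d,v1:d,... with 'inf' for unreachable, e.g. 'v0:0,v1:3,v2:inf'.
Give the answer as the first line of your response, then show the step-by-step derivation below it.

v0:4,v1:5,v2:1,v3:13,v4:0

step 1: dist = v0:inf,v1:inf,v2:1,v3:inf,v4:0
step 2: dist = v0:4,v1:5,v2:1,v3:inf,v4:0
step 3: dist = v0:4,v1:5,v2:1,v3:13,v4:0
step 4: dist = v0:4,v1:5,v2:1,v3:13,v4:0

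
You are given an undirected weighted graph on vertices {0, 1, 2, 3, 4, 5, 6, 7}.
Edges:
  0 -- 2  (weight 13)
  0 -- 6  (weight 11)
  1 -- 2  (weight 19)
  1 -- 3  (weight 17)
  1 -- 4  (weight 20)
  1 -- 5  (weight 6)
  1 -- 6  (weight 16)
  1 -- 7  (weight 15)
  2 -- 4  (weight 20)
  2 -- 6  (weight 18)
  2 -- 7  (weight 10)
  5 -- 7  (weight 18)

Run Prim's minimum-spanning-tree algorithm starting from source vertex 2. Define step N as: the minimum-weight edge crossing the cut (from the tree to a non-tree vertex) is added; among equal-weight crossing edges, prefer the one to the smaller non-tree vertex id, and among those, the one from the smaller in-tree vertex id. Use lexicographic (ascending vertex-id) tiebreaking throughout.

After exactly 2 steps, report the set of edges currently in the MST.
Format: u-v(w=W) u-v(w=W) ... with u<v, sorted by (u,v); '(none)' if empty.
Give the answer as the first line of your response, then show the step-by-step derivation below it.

0-2(w=13) 2-7(w=10)

step 1: add edge 2-7 (w=10); MST = {2-7(w=10)}
step 2: add edge 0-2 (w=13); MST = {0-2(w=13) 2-7(w=10)}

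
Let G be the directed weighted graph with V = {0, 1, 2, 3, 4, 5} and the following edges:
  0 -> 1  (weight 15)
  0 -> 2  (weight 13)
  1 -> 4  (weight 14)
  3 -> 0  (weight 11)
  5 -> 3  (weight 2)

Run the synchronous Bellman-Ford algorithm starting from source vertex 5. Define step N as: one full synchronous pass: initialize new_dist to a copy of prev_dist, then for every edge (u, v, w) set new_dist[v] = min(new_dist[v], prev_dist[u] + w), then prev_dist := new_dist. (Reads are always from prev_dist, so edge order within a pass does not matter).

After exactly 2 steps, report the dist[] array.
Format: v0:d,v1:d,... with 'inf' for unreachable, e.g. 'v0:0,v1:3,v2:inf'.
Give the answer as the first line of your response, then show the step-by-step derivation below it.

v0:13,v1:inf,v2:inf,v3:2,v4:inf,v5:0

step 1: dist = v0:inf,v1:inf,v2:inf,v3:2,v4:inf,v5:0
step 2: dist = v0:13,v1:inf,v2:inf,v3:2,v4:inf,v5:0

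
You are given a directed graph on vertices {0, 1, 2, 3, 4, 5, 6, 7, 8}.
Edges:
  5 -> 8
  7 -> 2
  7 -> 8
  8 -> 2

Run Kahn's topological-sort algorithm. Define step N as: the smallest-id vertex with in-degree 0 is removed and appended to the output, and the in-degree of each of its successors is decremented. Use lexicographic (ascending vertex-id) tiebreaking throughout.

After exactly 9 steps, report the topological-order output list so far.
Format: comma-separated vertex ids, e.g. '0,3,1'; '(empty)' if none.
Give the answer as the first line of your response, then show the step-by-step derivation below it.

0,1,3,4,5,6,7,8,2

step 1: output 0; order=[0]; indeg=(0,0,2,0,0,0,0,0,2)
step 2: output 1; order=[0,1]; indeg=(0,0,2,0,0,0,0,0,2)
step 3: output 3; order=[0,1,3]; indeg=(0,0,2,0,0,0,0,0,2)
step 4: output 4; order=[0,1,3,4]; indeg=(0,0,2,0,0,0,0,0,2)
step 5: output 5; order=[0,1,3,4,5]; indeg=(0,0,2,0,0,0,0,0,1)
step 6: output 6; order=[0,1,3,4,5,6]; indeg=(0,0,2,0,0,0,0,0,1)
step 7: output 7; order=[0,1,3,4,5,6,7]; indeg=(0,0,1,0,0,0,0,0,0)
step 8: output 8; order=[0,1,3,4,5,6,7,8]; indeg=(0,0,0,0,0,0,0,0,0)
step 9: output 2; order=[0,1,3,4,5,6,7,8,2]; indeg=(0,0,0,0,0,0,0,0,0)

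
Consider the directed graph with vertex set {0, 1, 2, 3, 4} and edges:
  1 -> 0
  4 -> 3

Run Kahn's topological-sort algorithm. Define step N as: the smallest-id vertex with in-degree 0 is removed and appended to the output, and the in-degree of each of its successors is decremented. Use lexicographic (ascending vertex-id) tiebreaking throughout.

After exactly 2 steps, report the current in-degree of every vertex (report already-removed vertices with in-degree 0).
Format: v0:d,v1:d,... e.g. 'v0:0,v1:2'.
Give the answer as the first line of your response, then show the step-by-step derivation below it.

v0:0,v1:0,v2:0,v3:1,v4:0

step 1: output 1; order=[1]; indeg=(0,0,0,1,0)
step 2: output 0; order=[1,0]; indeg=(0,0,0,1,0)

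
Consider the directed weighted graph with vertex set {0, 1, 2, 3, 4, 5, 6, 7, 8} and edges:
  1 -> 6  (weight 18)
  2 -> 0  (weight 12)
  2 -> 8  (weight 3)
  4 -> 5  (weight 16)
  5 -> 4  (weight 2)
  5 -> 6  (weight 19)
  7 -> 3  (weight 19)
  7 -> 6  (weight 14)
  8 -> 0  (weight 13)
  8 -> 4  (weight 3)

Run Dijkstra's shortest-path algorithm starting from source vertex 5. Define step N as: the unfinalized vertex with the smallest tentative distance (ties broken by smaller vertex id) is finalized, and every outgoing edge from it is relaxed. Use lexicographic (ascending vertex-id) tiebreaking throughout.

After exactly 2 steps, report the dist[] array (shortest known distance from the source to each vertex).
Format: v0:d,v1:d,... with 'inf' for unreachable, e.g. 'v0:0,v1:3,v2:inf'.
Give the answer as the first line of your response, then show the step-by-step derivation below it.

v0:inf,v1:inf,v2:inf,v3:inf,v4:2,v5:0,v6:19,v7:inf,v8:inf

step 1: dist = v0:inf,v1:inf,v2:inf,v3:inf,v4:2,v5:0,v6:19,v7:inf,v8:inf
step 2: dist = v0:inf,v1:inf,v2:inf,v3:inf,v4:2,v5:0,v6:19,v7:inf,v8:inf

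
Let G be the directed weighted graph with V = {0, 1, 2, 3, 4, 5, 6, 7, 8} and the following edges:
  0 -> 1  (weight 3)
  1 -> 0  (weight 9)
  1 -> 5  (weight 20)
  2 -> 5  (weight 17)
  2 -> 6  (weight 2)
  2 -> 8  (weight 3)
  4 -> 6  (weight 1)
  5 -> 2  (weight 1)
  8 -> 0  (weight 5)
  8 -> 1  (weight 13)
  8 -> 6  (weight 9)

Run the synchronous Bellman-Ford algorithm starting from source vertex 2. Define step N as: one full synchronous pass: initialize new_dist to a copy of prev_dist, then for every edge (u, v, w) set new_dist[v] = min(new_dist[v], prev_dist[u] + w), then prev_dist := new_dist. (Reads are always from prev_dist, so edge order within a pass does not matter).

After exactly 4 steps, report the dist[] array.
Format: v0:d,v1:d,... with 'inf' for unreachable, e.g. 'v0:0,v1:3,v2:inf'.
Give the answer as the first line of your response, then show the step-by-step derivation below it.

v0:8,v1:11,v2:0,v3:inf,v4:inf,v5:17,v6:2,v7:inf,v8:3

step 1: dist = v0:inf,v1:inf,v2:0,v3:inf,v4:inf,v5:17,v6:2,v7:inf,v8:3
step 2: dist = v0:8,v1:16,v2:0,v3:inf,v4:inf,v5:17,v6:2,v7:inf,v8:3
step 3: dist = v0:8,v1:11,v2:0,v3:inf,v4:inf,v5:17,v6:2,v7:inf,v8:3
step 4: dist = v0:8,v1:11,v2:0,v3:inf,v4:inf,v5:17,v6:2,v7:inf,v8:3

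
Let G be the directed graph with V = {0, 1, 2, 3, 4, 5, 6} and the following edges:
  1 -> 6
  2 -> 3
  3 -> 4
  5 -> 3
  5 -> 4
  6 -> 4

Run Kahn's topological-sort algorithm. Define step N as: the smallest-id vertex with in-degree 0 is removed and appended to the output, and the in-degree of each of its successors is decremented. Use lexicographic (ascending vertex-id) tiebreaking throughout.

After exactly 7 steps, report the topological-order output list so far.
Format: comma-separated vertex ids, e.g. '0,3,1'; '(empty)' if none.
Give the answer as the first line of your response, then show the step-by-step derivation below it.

0,1,2,5,3,6,4

step 1: output 0; order=[0]; indeg=(0,0,0,2,3,0,1)
step 2: output 1; order=[0,1]; indeg=(0,0,0,2,3,0,0)
step 3: output 2; order=[0,1,2]; indeg=(0,0,0,1,3,0,0)
step 4: output 5; order=[0,1,2,5]; indeg=(0,0,0,0,2,0,0)
step 5: output 3; order=[0,1,2,5,3]; indeg=(0,0,0,0,1,0,0)
step 6: output 6; order=[0,1,2,5,3,6]; indeg=(0,0,0,0,0,0,0)
step 7: output 4; order=[0,1,2,5,3,6,4]; indeg=(0,0,0,0,0,0,0)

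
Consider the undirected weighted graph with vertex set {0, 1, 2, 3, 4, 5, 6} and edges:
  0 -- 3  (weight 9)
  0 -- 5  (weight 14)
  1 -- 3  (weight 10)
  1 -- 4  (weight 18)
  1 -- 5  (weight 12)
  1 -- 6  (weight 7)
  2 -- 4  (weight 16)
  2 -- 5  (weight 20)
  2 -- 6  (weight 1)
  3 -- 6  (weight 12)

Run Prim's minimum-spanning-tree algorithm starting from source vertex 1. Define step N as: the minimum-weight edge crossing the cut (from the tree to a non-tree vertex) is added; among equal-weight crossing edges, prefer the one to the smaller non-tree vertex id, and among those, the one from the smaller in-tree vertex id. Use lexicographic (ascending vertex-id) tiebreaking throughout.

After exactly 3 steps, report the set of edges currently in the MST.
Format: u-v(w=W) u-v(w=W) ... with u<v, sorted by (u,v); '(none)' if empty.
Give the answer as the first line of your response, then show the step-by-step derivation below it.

1-3(w=10) 1-6(w=7) 2-6(w=1)

step 1: add edge 1-6 (w=7); MST = {1-6(w=7)}
step 2: add edge 2-6 (w=1); MST = {1-6(w=7) 2-6(w=1)}
step 3: add edge 1-3 (w=10); MST = {1-3(w=10) 1-6(w=7) 2-6(w=1)}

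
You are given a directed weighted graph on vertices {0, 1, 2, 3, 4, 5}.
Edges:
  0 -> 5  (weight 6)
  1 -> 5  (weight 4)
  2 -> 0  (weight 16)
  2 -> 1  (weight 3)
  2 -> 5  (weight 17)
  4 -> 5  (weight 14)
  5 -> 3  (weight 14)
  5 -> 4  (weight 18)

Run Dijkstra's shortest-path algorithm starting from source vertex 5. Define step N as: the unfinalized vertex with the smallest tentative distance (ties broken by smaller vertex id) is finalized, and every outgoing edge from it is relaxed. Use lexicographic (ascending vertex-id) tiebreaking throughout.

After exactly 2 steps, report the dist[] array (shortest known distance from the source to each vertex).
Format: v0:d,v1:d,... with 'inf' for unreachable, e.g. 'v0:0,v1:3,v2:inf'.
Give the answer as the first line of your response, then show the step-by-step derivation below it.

v0:inf,v1:inf,v2:inf,v3:14,v4:18,v5:0

step 1: dist = v0:inf,v1:inf,v2:inf,v3:14,v4:18,v5:0
step 2: dist = v0:inf,v1:inf,v2:inf,v3:14,v4:18,v5:0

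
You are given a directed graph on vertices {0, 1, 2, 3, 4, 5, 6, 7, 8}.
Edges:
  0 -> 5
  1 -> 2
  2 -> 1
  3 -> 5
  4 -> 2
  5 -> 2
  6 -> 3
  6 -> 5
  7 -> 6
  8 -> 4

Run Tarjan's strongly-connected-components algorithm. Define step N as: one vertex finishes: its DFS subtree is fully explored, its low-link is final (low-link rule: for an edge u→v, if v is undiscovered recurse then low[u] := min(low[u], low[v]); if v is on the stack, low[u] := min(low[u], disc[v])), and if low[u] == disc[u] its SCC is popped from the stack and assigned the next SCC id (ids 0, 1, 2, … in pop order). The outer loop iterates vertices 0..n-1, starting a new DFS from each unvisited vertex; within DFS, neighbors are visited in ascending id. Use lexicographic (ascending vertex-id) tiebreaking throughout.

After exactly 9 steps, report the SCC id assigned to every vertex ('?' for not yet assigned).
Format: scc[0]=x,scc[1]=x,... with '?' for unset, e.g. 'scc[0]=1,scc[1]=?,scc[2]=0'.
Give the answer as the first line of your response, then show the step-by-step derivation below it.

scc[0]=2,scc[1]=0,scc[2]=0,scc[3]=3,scc[4]=4,scc[5]=1,scc[6]=5,scc[7]=6,scc[8]=7

step 1: low=(low[0]=0,low[1]=2,low[2]=2,low[3]=?,low[4]=?,low[5]=1,low[6]=?,low[7]=?,low[8]=?); scc=(scc[0]=?,scc[1]=?,scc[2]=?,scc[3]=?,scc[4]=?,scc[5]=?,scc[6]=?,scc[7]=?,scc[8]=?)
step 2: low=(low[0]=0,low[1]=2,low[2]=2,low[3]=?,low[4]=?,low[5]=1,low[6]=?,low[7]=?,low[8]=?); scc=(scc[0]=?,scc[1]=0,scc[2]=0,scc[3]=?,scc[4]=?,scc[5]=?,scc[6]=?,scc[7]=?,scc[8]=?)
step 3: low=(low[0]=0,low[1]=2,low[2]=2,low[3]=?,low[4]=?,low[5]=1,low[6]=?,low[7]=?,low[8]=?); scc=(scc[0]=?,scc[1]=0,scc[2]=0,scc[3]=?,scc[4]=?,scc[5]=1,scc[6]=?,scc[7]=?,scc[8]=?)
step 4: low=(low[0]=0,low[1]=2,low[2]=2,low[3]=?,low[4]=?,low[5]=1,low[6]=?,low[7]=?,low[8]=?); scc=(scc[0]=2,scc[1]=0,scc[2]=0,scc[3]=?,scc[4]=?,scc[5]=1,scc[6]=?,scc[7]=?,scc[8]=?)
step 5: low=(low[0]=0,low[1]=2,low[2]=2,low[3]=4,low[4]=?,low[5]=1,low[6]=?,low[7]=?,low[8]=?); scc=(scc[0]=2,scc[1]=0,scc[2]=0,scc[3]=3,scc[4]=?,scc[5]=1,scc[6]=?,scc[7]=?,scc[8]=?)
step 6: low=(low[0]=0,low[1]=2,low[2]=2,low[3]=4,low[4]=5,low[5]=1,low[6]=?,low[7]=?,low[8]=?); scc=(scc[0]=2,scc[1]=0,scc[2]=0,scc[3]=3,scc[4]=4,scc[5]=1,scc[6]=?,scc[7]=?,scc[8]=?)
step 7: low=(low[0]=0,low[1]=2,low[2]=2,low[3]=4,low[4]=5,low[5]=1,low[6]=6,low[7]=?,low[8]=?); scc=(scc[0]=2,scc[1]=0,scc[2]=0,scc[3]=3,scc[4]=4,scc[5]=1,scc[6]=5,scc[7]=?,scc[8]=?)
step 8: low=(low[0]=0,low[1]=2,low[2]=2,low[3]=4,low[4]=5,low[5]=1,low[6]=6,low[7]=7,low[8]=?); scc=(scc[0]=2,scc[1]=0,scc[2]=0,scc[3]=3,scc[4]=4,scc[5]=1,scc[6]=5,scc[7]=6,scc[8]=?)
step 9: low=(low[0]=0,low[1]=2,low[2]=2,low[3]=4,low[4]=5,low[5]=1,low[6]=6,low[7]=7,low[8]=8); scc=(scc[0]=2,scc[1]=0,scc[2]=0,scc[3]=3,scc[4]=4,scc[5]=1,scc[6]=5,scc[7]=6,scc[8]=7)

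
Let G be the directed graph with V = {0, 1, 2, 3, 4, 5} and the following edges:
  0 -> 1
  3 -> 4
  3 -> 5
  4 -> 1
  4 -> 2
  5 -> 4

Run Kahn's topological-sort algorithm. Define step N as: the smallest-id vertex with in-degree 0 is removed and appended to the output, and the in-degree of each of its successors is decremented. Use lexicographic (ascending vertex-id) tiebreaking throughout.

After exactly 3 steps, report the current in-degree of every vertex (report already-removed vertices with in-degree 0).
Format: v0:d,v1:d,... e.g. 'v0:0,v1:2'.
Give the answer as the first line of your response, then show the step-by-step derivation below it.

v0:0,v1:1,v2:1,v3:0,v4:0,v5:0

step 1: output 0; order=[0]; indeg=(0,1,1,0,2,1)
step 2: output 3; order=[0,3]; indeg=(0,1,1,0,1,0)
step 3: output 5; order=[0,3,5]; indeg=(0,1,1,0,0,0)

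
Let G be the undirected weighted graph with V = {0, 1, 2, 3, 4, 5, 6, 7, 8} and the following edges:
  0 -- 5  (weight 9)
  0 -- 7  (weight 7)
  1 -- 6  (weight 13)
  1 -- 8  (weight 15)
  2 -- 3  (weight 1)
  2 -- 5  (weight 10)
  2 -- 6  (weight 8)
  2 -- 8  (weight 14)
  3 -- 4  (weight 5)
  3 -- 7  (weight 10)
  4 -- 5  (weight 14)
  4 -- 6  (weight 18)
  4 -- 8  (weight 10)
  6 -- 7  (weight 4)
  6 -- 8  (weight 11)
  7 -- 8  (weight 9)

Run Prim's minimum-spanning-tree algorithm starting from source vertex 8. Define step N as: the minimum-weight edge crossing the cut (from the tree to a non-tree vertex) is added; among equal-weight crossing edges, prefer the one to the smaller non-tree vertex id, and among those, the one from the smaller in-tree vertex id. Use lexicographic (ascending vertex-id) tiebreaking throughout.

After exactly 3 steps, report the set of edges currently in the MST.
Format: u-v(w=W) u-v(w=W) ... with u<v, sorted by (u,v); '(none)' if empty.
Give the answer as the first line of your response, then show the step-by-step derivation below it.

0-7(w=7) 6-7(w=4) 7-8(w=9)

step 1: add edge 7-8 (w=9); MST = {7-8(w=9)}
step 2: add edge 6-7 (w=4); MST = {6-7(w=4) 7-8(w=9)}
step 3: add edge 0-7 (w=7); MST = {0-7(w=7) 6-7(w=4) 7-8(w=9)}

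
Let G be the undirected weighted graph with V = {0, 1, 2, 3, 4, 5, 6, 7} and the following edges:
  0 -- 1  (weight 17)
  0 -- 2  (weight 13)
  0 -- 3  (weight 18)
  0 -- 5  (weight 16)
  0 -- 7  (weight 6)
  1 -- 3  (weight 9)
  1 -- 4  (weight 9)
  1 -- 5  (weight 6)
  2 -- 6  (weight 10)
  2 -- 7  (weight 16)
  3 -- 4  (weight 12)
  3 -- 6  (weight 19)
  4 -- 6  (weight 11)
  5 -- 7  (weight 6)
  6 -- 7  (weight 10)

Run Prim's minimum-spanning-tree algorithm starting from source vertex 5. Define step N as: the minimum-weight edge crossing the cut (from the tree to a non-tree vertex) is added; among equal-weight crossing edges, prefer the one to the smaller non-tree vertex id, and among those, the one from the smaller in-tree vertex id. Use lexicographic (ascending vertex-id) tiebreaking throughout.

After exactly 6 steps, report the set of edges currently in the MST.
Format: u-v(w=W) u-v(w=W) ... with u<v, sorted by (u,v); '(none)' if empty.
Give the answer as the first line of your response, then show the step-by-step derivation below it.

0-7(w=6) 1-3(w=9) 1-4(w=9) 1-5(w=6) 5-7(w=6) 6-7(w=10)

step 1: add edge 1-5 (w=6); MST = {1-5(w=6)}
step 2: add edge 5-7 (w=6); MST = {1-5(w=6) 5-7(w=6)}
step 3: add edge 0-7 (w=6); MST = {0-7(w=6) 1-5(w=6) 5-7(w=6)}
step 4: add edge 1-3 (w=9); MST = {0-7(w=6) 1-3(w=9) 1-5(w=6) 5-7(w=6)}
step 5: add edge 1-4 (w=9); MST = {0-7(w=6) 1-3(w=9) 1-4(w=9) 1-5(w=6) 5-7(w=6)}
step 6: add edge 6-7 (w=10); MST = {0-7(w=6) 1-3(w=9) 1-4(w=9) 1-5(w=6) 5-7(w=6) 6-7(w=10)}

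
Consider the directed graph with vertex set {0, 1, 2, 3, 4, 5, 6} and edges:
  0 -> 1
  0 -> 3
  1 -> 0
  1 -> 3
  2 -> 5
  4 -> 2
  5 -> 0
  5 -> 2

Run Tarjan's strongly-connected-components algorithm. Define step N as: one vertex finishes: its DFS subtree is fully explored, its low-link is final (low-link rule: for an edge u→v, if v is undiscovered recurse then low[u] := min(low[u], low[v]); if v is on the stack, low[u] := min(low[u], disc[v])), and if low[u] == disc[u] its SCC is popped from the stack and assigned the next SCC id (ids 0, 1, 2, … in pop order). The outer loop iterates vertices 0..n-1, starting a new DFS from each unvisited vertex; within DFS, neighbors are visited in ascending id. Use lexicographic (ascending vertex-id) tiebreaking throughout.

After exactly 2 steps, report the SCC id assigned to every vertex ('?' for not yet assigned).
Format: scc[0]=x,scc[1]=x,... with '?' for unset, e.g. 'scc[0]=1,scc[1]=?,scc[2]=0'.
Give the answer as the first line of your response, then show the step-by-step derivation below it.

scc[0]=?,scc[1]=?,scc[2]=?,scc[3]=0,scc[4]=?,scc[5]=?,scc[6]=?

step 1: low=(low[0]=0,low[1]=0,low[2]=?,low[3]=2,low[4]=?,low[5]=?,low[6]=?); scc=(scc[0]=?,scc[1]=?,scc[2]=?,scc[3]=0,scc[4]=?,scc[5]=?,scc[6]=?)
step 2: low=(low[0]=0,low[1]=0,low[2]=?,low[3]=2,low[4]=?,low[5]=?,low[6]=?); scc=(scc[0]=?,scc[1]=?,scc[2]=?,scc[3]=0,scc[4]=?,scc[5]=?,scc[6]=?)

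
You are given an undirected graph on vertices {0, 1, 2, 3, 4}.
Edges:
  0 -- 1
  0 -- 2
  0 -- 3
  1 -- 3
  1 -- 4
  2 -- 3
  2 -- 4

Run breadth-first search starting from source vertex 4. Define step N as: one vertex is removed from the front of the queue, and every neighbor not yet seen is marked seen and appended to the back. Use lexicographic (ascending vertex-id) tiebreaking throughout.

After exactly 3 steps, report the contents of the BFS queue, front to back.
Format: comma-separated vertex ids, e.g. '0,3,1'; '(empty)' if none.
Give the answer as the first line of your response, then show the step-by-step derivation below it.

0,3

step 1: dequeue 4; queue=[1,2]; order=4
step 2: dequeue 1; queue=[2,0,3]; order=4,1
step 3: dequeue 2; queue=[0,3]; order=4,1,2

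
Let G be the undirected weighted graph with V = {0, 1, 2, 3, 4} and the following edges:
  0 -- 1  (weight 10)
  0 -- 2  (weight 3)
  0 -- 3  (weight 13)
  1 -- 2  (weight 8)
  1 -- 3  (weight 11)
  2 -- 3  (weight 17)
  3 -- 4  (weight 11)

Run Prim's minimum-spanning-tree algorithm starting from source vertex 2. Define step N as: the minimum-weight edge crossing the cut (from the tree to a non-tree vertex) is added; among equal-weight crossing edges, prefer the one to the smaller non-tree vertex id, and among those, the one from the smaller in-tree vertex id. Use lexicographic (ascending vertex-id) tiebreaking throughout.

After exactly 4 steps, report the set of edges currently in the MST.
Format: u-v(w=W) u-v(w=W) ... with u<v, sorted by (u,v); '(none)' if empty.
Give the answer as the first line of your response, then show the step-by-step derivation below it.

0-2(w=3) 1-2(w=8) 1-3(w=11) 3-4(w=11)

step 1: add edge 0-2 (w=3); MST = {0-2(w=3)}
step 2: add edge 1-2 (w=8); MST = {0-2(w=3) 1-2(w=8)}
step 3: add edge 1-3 (w=11); MST = {0-2(w=3) 1-2(w=8) 1-3(w=11)}
step 4: add edge 3-4 (w=11); MST = {0-2(w=3) 1-2(w=8) 1-3(w=11) 3-4(w=11)}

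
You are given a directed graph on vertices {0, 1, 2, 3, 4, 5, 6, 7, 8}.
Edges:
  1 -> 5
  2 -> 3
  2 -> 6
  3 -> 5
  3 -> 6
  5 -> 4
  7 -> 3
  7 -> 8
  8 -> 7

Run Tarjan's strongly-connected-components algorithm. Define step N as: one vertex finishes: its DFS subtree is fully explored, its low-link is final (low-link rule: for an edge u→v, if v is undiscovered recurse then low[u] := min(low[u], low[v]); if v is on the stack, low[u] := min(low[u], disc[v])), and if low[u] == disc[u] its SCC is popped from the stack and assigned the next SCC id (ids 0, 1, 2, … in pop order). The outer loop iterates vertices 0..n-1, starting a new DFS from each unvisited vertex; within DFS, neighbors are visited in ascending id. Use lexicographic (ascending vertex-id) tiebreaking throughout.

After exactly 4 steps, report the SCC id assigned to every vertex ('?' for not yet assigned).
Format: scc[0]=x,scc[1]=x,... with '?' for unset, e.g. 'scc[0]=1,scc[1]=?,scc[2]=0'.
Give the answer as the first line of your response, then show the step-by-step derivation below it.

scc[0]=0,scc[1]=3,scc[2]=?,scc[3]=?,scc[4]=1,scc[5]=2,scc[6]=?,scc[7]=?,scc[8]=?

step 1: low=(low[0]=0,low[1]=?,low[2]=?,low[3]=?,low[4]=?,low[5]=?,low[6]=?,low[7]=?,low[8]=?); scc=(scc[0]=0,scc[1]=?,scc[2]=?,scc[3]=?,scc[4]=?,scc[5]=?,scc[6]=?,scc[7]=?,scc[8]=?)
step 2: low=(low[0]=0,low[1]=1,low[2]=?,low[3]=?,low[4]=3,low[5]=2,low[6]=?,low[7]=?,low[8]=?); scc=(scc[0]=0,scc[1]=?,scc[2]=?,scc[3]=?,scc[4]=1,scc[5]=?,scc[6]=?,scc[7]=?,scc[8]=?)
step 3: low=(low[0]=0,low[1]=1,low[2]=?,low[3]=?,low[4]=3,low[5]=2,low[6]=?,low[7]=?,low[8]=?); scc=(scc[0]=0,scc[1]=?,scc[2]=?,scc[3]=?,scc[4]=1,scc[5]=2,scc[6]=?,scc[7]=?,scc[8]=?)
step 4: low=(low[0]=0,low[1]=1,low[2]=?,low[3]=?,low[4]=3,low[5]=2,low[6]=?,low[7]=?,low[8]=?); scc=(scc[0]=0,scc[1]=3,scc[2]=?,scc[3]=?,scc[4]=1,scc[5]=2,scc[6]=?,scc[7]=?,scc[8]=?)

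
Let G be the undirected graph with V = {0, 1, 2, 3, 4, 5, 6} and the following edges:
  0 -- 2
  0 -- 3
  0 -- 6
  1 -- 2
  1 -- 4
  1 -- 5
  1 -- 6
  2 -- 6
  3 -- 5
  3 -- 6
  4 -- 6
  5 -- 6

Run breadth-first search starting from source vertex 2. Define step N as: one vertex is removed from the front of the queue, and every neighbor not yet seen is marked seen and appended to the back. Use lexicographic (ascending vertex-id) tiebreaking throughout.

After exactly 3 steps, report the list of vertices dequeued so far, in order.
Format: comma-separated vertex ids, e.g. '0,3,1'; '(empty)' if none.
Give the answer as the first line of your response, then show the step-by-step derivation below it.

2,0,1

step 1: dequeue 2; queue=[0,1,6]; order=2
step 2: dequeue 0; queue=[1,6,3]; order=2,0
step 3: dequeue 1; queue=[6,3,4,5]; order=2,0,1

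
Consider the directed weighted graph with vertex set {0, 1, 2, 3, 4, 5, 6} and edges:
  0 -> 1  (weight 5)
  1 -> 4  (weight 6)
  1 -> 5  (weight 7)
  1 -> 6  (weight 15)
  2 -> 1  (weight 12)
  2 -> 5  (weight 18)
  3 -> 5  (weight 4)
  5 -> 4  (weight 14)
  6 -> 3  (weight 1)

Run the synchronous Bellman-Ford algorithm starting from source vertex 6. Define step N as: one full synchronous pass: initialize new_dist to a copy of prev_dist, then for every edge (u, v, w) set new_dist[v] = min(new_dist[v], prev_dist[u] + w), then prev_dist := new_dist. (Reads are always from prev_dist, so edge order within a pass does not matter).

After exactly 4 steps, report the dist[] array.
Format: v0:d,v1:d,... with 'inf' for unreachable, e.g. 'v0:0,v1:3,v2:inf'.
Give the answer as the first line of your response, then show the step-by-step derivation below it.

v0:inf,v1:inf,v2:inf,v3:1,v4:19,v5:5,v6:0

step 1: dist = v0:inf,v1:inf,v2:inf,v3:1,v4:inf,v5:inf,v6:0
step 2: dist = v0:inf,v1:inf,v2:inf,v3:1,v4:inf,v5:5,v6:0
step 3: dist = v0:inf,v1:inf,v2:inf,v3:1,v4:19,v5:5,v6:0
step 4: dist = v0:inf,v1:inf,v2:inf,v3:1,v4:19,v5:5,v6:0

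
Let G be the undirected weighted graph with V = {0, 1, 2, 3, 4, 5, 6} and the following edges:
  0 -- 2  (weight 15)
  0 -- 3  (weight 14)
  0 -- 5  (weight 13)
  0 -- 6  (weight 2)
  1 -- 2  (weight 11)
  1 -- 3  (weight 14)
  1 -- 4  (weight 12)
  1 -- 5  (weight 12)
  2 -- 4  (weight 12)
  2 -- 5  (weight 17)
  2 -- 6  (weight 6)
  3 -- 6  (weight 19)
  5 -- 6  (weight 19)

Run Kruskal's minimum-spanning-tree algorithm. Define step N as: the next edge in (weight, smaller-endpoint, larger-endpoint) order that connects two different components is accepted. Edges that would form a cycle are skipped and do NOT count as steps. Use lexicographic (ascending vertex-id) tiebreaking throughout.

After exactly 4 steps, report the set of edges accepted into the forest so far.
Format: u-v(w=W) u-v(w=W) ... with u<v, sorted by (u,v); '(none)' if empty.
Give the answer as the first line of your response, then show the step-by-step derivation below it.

0-6(w=2) 1-2(w=11) 1-4(w=12) 2-6(w=6)

step 1: add edge 0-6 (w=2); MST = {0-6(w=2)}
step 2: add edge 2-6 (w=6); MST = {0-6(w=2) 2-6(w=6)}
step 3: add edge 1-2 (w=11); MST = {0-6(w=2) 1-2(w=11) 2-6(w=6)}
step 4: add edge 1-4 (w=12); MST = {0-6(w=2) 1-2(w=11) 1-4(w=12) 2-6(w=6)}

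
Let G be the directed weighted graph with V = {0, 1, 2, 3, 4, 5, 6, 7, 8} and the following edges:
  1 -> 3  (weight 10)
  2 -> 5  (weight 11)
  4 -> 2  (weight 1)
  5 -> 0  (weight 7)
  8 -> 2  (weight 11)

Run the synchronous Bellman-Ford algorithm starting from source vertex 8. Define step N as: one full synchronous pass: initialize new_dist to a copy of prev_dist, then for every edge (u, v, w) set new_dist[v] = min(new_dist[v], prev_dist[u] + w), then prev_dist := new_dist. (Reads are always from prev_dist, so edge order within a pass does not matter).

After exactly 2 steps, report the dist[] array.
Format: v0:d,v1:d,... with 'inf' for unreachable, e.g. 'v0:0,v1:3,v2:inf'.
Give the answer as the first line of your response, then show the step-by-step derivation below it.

v0:inf,v1:inf,v2:11,v3:inf,v4:inf,v5:22,v6:inf,v7:inf,v8:0

step 1: dist = v0:inf,v1:inf,v2:11,v3:inf,v4:inf,v5:inf,v6:inf,v7:inf,v8:0
step 2: dist = v0:inf,v1:inf,v2:11,v3:inf,v4:inf,v5:22,v6:inf,v7:inf,v8:0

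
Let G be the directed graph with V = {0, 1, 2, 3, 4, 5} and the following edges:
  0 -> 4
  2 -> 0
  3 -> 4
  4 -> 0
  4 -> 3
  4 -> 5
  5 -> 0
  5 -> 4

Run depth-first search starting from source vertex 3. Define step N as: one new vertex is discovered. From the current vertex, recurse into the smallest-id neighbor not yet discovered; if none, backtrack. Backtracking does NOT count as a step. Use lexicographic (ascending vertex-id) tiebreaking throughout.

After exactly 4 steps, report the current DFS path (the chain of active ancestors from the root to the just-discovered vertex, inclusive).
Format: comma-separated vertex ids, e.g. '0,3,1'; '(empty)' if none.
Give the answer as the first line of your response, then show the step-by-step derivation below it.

3,4,5

step 1: discover 3; path=3; order=3
step 2: discover 4; path=3>4; order=3,4
step 3: discover 0; path=3>4>0; order=3,4,0
step 4: discover 5; path=3>4>5; order=3,4,0,5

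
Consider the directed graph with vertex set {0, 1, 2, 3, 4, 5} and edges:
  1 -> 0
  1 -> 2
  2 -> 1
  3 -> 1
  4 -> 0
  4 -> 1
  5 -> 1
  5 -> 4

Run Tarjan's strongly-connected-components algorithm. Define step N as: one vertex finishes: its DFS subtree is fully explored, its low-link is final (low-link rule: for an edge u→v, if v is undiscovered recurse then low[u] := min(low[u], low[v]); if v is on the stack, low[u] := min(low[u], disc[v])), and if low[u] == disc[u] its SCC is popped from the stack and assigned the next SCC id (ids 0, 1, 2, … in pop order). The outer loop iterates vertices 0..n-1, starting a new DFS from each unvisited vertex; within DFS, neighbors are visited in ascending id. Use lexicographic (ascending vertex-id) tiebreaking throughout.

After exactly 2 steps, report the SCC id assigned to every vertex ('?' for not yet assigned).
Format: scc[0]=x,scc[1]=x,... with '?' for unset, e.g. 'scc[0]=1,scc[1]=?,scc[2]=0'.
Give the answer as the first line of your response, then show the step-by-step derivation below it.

scc[0]=0,scc[1]=?,scc[2]=?,scc[3]=?,scc[4]=?,scc[5]=?

step 1: low=(low[0]=0,low[1]=?,low[2]=?,low[3]=?,low[4]=?,low[5]=?); scc=(scc[0]=0,scc[1]=?,scc[2]=?,scc[3]=?,scc[4]=?,scc[5]=?)
step 2: low=(low[0]=0,low[1]=1,low[2]=1,low[3]=?,low[4]=?,low[5]=?); scc=(scc[0]=0,scc[1]=?,scc[2]=?,scc[3]=?,scc[4]=?,scc[5]=?)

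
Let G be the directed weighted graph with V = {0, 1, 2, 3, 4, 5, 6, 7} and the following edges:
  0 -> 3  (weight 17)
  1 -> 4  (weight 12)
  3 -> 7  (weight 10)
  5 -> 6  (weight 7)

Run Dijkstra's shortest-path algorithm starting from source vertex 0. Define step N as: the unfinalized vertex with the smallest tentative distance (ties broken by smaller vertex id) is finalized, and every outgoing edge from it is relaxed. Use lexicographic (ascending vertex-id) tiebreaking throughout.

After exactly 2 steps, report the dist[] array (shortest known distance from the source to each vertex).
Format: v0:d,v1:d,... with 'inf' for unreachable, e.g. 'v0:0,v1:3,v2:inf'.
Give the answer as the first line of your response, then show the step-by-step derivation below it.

v0:0,v1:inf,v2:inf,v3:17,v4:inf,v5:inf,v6:inf,v7:27

step 1: dist = v0:0,v1:inf,v2:inf,v3:17,v4:inf,v5:inf,v6:inf,v7:inf
step 2: dist = v0:0,v1:inf,v2:inf,v3:17,v4:inf,v5:inf,v6:inf,v7:27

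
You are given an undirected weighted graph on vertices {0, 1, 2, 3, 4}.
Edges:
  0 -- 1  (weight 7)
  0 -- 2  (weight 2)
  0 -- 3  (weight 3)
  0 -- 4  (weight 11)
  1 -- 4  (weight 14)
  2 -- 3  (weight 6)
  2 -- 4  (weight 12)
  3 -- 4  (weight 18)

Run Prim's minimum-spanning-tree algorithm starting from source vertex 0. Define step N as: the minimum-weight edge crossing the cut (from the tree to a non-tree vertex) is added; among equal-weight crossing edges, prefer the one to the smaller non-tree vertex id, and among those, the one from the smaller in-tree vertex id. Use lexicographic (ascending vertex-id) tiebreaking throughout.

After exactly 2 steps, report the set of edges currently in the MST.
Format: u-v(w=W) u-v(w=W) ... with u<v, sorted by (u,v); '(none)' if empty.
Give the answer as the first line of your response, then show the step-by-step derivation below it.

0-2(w=2) 0-3(w=3)

step 1: add edge 0-2 (w=2); MST = {0-2(w=2)}
step 2: add edge 0-3 (w=3); MST = {0-2(w=2) 0-3(w=3)}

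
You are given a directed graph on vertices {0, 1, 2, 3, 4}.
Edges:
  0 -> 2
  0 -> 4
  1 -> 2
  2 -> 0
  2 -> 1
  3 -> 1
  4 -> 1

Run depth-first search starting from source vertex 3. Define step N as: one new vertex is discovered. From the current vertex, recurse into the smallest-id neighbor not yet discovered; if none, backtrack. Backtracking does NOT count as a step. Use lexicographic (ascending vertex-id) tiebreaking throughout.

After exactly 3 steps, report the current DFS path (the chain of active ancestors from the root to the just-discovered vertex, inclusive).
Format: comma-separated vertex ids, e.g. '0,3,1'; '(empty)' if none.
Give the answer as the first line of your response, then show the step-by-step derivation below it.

3,1,2

step 1: discover 3; path=3; order=3
step 2: discover 1; path=3>1; order=3,1
step 3: discover 2; path=3>1>2; order=3,1,2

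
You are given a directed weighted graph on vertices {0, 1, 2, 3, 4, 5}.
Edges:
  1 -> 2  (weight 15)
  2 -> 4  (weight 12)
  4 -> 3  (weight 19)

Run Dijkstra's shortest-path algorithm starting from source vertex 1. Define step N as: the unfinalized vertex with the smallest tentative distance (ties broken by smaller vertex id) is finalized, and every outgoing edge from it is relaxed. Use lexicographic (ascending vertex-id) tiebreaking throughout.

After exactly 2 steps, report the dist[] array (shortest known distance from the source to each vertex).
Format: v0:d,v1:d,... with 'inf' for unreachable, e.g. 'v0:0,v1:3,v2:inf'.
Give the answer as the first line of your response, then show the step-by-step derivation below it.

v0:inf,v1:0,v2:15,v3:inf,v4:27,v5:inf

step 1: dist = v0:inf,v1:0,v2:15,v3:inf,v4:inf,v5:inf
step 2: dist = v0:inf,v1:0,v2:15,v3:inf,v4:27,v5:inf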